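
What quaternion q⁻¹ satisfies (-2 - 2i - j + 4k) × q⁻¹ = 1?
-0.08 + 0.08i + 0.04j - 0.16k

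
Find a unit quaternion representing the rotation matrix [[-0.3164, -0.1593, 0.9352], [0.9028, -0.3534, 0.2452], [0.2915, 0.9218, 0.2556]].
0.3827 + 0.442i + 0.4205j + 0.6938k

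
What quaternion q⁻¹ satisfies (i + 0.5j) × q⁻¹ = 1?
-0.8i - 0.4j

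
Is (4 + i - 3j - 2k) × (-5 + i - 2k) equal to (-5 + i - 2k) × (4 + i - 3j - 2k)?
No: pq = -25 + 5i + 15j + 5k ≠ -25 - 7i + 15j - k = qp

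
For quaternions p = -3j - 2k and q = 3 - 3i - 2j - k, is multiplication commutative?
No: pq = -8 - i - 3j - 15k ≠ -8 + i - 15j + 3k = qp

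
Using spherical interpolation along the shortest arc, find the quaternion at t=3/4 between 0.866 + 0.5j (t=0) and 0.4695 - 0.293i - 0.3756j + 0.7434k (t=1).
0.7021 - 0.2547i - 0.1568j + 0.6462k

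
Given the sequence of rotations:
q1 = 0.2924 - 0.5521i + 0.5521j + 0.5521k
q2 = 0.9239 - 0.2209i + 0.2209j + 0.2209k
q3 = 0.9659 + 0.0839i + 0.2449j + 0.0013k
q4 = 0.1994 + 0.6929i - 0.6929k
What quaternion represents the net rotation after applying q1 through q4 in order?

q2 · q1 = -0.0957 - 0.5747i + 0.5747j + 0.5747k
q3 · q2 · q1 = -0.1857 - 0.4231i + 0.4827j + 0.7439k
q4 · q3 · q2 · q1 = 0.7716 + 0.1214i - 0.126j + 0.6115k
0.7716 + 0.1214i - 0.126j + 0.6115k


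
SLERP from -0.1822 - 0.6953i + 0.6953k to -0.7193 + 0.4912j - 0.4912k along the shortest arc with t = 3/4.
0.5645 - 0.237i - 0.4279j + 0.6649k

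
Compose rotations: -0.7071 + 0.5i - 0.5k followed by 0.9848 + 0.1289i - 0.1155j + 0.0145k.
-0.7536 + 0.459i + 0.1534j - 0.4449k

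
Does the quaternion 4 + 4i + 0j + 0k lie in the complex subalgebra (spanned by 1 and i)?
Yes. The quaternion 4 + 4i has j- and k-coefficients y = z = 0, so it lies in the complex subalgebra spanned by 1 and i.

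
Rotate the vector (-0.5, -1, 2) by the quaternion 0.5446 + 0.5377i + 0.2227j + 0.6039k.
(2.117, -0.774, -0.413)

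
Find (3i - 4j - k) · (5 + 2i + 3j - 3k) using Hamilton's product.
3 + 30i - 13j + 12k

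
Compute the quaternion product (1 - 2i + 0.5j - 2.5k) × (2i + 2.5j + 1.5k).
6.5 + 9i + 0.5j - 4.5k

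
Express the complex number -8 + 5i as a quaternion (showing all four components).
-8 + 5i + 0j + 0k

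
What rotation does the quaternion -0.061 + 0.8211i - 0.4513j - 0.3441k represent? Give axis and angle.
axis = (0.8226, -0.4521, -0.3447), θ = 187°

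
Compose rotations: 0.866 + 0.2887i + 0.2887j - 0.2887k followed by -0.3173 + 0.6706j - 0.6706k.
-0.662 - 0.0916i + 0.2955j - 0.6827k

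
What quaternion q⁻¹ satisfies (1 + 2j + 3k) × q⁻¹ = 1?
0.0714 - 0.1429j - 0.2143k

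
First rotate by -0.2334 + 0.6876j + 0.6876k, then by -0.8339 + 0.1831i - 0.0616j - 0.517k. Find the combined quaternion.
0.5925 + 0.2704i - 0.6849j - 0.3268k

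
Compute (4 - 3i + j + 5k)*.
4 + 3i - j - 5k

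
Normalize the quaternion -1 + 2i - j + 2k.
-0.3162 + 0.6325i - 0.3162j + 0.6325k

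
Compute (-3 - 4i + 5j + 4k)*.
-3 + 4i - 5j - 4k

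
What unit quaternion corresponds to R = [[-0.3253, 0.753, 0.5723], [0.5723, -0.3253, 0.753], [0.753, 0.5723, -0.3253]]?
-0.0785 + 0.5756i + 0.5756j + 0.5756k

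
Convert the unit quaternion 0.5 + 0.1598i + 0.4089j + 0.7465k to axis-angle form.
axis = (0.1845, 0.4722, 0.862), θ = 2π/3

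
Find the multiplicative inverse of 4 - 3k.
0.16 + 0.12k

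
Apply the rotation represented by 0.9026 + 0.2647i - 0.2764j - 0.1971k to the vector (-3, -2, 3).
(-4.537, -1.165, -0.236)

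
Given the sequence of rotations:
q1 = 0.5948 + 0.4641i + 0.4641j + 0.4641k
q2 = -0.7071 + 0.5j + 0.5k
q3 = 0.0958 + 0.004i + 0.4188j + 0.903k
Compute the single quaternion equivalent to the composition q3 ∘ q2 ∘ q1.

q2 · q1 = -0.8847 - 0.3282i + 0.2013j - 0.2628k
q3 · q2 · q1 = 0.0696 - 0.3268i - 0.6465j - 0.6858k
0.0696 - 0.3268i - 0.6465j - 0.6858k


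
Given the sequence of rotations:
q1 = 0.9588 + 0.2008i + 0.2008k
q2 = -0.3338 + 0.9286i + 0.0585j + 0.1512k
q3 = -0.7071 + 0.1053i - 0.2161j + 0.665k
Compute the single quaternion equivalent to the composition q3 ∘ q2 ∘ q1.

q2 · q1 = -0.5369 + 0.8351i - 0.1j + 0.0662k
q3 · q2 · q1 = 0.2261 - 0.5948i + 0.7351j - 0.2339k
0.2261 - 0.5948i + 0.7351j - 0.2339k


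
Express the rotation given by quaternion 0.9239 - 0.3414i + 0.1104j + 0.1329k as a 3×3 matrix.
[[0.9403, -0.321, 0.1133], [0.1702, 0.7316, 0.6602], [-0.2947, -0.6015, 0.7425]]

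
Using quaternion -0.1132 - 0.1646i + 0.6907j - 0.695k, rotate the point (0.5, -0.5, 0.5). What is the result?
(-0.232, -0.524, 0.65)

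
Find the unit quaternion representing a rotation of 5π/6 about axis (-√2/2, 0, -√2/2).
0.2588 - 0.683i - 0.683k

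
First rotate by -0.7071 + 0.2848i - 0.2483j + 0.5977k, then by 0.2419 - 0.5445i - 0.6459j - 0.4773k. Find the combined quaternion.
0.1089 - 0.0507i + 0.5862j + 0.8012k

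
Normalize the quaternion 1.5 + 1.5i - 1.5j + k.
0.5388 + 0.5388i - 0.5388j + 0.3592k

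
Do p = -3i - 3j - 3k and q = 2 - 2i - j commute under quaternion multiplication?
No: pq = -9 - 9i - 9k ≠ -9 - 3i - 12j - 3k = qp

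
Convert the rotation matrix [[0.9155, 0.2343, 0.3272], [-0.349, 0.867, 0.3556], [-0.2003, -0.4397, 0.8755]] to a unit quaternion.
0.9563 - 0.2079i + 0.1379j - 0.1525k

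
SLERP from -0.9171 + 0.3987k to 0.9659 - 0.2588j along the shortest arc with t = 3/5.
-0.9734 + 0.1592j + 0.1648k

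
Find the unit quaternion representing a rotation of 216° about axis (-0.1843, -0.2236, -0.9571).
-0.309 - 0.1753i - 0.2127j - 0.9103k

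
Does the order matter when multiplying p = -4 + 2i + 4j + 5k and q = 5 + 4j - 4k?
Yes: pq = -16 - 26i + 12j + 49k ≠ -16 + 46i - 4j + 33k = qp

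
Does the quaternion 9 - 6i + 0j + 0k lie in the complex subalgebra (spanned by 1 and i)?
Yes. The quaternion 9 - 6i has j- and k-coefficients y = z = 0, so it lies in the complex subalgebra spanned by 1 and i.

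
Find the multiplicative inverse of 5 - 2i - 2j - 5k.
0.0862 + 0.0345i + 0.0345j + 0.0862k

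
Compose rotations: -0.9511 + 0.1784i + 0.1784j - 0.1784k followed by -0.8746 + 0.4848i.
0.7453 - 0.6171i - 0.0695j + 0.2425k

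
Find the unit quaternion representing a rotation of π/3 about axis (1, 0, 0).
0.866 + 0.5i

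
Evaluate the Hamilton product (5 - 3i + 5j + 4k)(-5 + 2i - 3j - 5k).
16 + 12i - 47j - 46k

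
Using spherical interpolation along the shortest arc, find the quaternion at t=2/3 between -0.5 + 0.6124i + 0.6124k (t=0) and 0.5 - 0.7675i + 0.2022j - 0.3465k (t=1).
-0.5077 + 0.7266i - 0.1365j + 0.4423k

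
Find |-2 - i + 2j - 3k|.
√18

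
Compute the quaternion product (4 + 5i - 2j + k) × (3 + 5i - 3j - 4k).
-15 + 46i + 7j - 18k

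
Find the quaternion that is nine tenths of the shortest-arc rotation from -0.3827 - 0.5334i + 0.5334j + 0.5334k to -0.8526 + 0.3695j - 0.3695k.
-0.8597 - 0.0697i + 0.4206j - 0.2812k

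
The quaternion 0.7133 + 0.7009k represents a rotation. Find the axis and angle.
axis = (0, 0, 1), θ = 89°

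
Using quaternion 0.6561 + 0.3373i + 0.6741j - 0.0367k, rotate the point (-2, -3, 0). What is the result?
(-1.686, -3.122, 0.639)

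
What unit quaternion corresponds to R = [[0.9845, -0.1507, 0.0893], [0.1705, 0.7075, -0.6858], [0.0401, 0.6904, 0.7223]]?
0.9239 + 0.3724i + 0.0133j + 0.0869k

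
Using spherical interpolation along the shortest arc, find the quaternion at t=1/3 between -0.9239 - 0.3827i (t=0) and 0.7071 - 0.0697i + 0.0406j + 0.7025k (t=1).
-0.9315 - 0.2493i - 0.0153j - 0.2645k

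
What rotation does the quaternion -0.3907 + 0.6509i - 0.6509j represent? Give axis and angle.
axis = (√2/2, -√2/2, 0), θ = 226°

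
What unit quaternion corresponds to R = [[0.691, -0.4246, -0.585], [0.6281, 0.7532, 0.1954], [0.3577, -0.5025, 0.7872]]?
0.8988 - 0.1941i - 0.2622j + 0.2928k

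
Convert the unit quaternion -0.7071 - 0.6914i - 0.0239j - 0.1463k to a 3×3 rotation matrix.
[[0.9561, -0.1738, 0.2361], [0.2399, 0.0011, -0.9708], [0.1685, 0.9848, 0.0428]]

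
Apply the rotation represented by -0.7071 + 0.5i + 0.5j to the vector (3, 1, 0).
(2, 2, 1.414)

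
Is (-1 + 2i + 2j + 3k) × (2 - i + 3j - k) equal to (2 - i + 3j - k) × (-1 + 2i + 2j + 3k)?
No: pq = -3 - 6i + 15k ≠ -3 + 16i + 2j - k = qp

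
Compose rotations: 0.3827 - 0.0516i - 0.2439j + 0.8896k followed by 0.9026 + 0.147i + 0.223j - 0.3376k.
0.7077 + 0.1257i - 0.2482j + 0.6494k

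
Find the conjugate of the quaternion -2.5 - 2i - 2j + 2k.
-2.5 + 2i + 2j - 2k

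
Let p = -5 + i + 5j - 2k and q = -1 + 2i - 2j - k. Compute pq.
11 - 20i + 2j - 5k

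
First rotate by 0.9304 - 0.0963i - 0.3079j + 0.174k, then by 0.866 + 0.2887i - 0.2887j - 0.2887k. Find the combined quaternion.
0.7949 + 0.0461i - 0.5577j - 0.2346k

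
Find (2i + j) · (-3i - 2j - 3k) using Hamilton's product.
8 - 3i + 6j - k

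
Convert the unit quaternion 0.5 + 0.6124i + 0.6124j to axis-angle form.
axis = (√2/2, √2/2, 0), θ = 2π/3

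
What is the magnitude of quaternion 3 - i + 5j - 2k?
√39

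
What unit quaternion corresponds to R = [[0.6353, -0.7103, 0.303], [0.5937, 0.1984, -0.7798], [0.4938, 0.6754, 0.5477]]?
0.7716 + 0.4715i - 0.0618j + 0.4225k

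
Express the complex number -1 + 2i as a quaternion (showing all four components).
-1 + 2i + 0j + 0k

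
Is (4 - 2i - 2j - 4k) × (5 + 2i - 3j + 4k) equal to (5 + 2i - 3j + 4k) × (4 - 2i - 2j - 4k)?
No: pq = 34 - 22i - 22j + 6k ≠ 34 + 18i - 22j - 14k = qp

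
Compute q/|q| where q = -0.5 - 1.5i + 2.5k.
-0.169 - 0.5071i + 0.8452k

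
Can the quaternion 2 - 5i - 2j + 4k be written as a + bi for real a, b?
No. The quaternion 2 - 5i - 2j + 4k has j-coefficient y = -2 and k-coefficient z = 4, not both zero, so it does not lie in the complex subalgebra spanned by 1 and i.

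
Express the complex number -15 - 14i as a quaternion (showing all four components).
-15 - 14i + 0j + 0k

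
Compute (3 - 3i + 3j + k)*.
3 + 3i - 3j - k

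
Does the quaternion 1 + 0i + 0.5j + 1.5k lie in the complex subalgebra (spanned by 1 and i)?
No. The quaternion 1 + 0.5j + 1.5k has j-coefficient y = 0.5 and k-coefficient z = 1.5, not both zero, so it does not lie in the complex subalgebra spanned by 1 and i.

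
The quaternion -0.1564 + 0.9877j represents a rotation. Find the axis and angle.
axis = (0, 1, 0), θ = 198°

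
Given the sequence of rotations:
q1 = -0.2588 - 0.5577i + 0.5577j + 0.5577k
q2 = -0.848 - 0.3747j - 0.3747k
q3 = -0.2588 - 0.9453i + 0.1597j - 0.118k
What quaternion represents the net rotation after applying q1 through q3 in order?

q2 · q1 = 0.6374 + 0.4729i - 0.167j - 0.5849k
q3 · q2 · q1 = 0.2397 - 0.838i - 0.4637j + 0.1585k
0.2397 - 0.838i - 0.4637j + 0.1585k


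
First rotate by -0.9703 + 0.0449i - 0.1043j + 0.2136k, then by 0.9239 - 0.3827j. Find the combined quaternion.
-0.9364 - 0.0403i + 0.275j + 0.2145k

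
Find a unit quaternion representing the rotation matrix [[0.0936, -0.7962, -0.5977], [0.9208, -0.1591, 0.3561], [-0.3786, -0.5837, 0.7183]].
0.6428 - 0.3655i - 0.0852j + 0.6678k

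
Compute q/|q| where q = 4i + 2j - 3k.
0.7428i + 0.3714j - 0.5571k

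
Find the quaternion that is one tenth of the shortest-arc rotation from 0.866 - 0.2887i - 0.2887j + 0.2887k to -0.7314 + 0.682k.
0.9044 - 0.2713i - 0.2713j + 0.1866k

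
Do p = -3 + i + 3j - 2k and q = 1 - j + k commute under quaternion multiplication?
No: pq = 2 + 2i + 5j - 6k ≠ 2 + 7j - 4k = qp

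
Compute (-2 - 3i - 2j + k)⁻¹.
-0.1111 + 0.1667i + 0.1111j - 0.0556k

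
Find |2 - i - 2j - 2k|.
√13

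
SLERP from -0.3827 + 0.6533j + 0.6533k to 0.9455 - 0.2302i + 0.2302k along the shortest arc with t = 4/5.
-0.961 + 0.2084i + 0.1793j - 0.0291k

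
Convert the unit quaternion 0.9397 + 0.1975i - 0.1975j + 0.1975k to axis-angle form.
axis = (√3/3, -√3/3, √3/3), θ = 40°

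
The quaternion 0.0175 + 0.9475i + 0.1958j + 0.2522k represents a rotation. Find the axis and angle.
axis = (0.9476, 0.1958, 0.2522), θ = 178°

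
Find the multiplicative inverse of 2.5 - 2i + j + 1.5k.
0.1852 + 0.1481i - 0.0741j - 0.1111k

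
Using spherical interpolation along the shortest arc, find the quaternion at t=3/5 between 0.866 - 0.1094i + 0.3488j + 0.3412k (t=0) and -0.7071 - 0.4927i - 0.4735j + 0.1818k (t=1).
0.8435 + 0.2715i + 0.4623j + 0.0333k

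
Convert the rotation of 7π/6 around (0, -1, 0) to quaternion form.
-0.2588 - 0.9659j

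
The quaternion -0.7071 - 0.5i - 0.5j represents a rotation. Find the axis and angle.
axis = (-√2/2, -√2/2, 0), θ = 3π/2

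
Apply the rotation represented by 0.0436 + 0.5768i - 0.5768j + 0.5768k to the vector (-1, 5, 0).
(-3.248, -1.039, -3.791)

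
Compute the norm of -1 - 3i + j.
√11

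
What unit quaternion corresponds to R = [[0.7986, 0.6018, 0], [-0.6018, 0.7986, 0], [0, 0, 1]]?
0.9483 - 0.3173k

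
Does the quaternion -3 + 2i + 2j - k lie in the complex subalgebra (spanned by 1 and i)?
No. The quaternion -3 + 2i + 2j - k has j-coefficient y = 2 and k-coefficient z = -1, not both zero, so it does not lie in the complex subalgebra spanned by 1 and i.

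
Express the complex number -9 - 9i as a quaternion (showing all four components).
-9 - 9i + 0j + 0k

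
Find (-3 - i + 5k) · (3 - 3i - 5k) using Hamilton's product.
13 + 6i - 20j + 30k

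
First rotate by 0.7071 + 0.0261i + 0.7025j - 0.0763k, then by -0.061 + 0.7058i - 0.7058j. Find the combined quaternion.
0.4343 + 0.5513i - 0.4881j + 0.5189k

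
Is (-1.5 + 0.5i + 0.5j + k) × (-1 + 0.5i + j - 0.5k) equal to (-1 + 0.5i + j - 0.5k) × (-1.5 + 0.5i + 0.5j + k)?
No: pq = 1.25 - 2.5i - 1.25j ≠ 1.25 - 2.75j - 0.5k = qp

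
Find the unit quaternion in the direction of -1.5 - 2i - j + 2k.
-0.4472 - 0.5963i - 0.2981j + 0.5963k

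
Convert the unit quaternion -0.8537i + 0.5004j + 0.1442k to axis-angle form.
axis = (-0.8537, 0.5004, 0.1442), θ = π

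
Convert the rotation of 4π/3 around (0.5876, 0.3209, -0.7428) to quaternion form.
-0.5 + 0.5089i + 0.2779j - 0.6433k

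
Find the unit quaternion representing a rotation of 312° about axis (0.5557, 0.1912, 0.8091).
-0.9135 + 0.226i + 0.0778j + 0.3291k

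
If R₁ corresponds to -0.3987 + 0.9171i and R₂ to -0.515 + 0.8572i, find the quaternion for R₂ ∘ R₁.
-0.5808 - 0.8141i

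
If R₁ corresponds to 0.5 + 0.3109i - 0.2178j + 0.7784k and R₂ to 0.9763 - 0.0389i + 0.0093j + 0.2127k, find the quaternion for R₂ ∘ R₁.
0.3367 + 0.3376i - 0.1116j + 0.8719k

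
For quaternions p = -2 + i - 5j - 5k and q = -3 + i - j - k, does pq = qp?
No: pq = -5 - 5i + 13j + 21k ≠ -5 - 5i + 21j + 13k = qp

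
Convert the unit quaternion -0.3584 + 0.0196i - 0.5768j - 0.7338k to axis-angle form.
axis = (0.021, -0.6178, -0.786), θ = 222°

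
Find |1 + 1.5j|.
1.803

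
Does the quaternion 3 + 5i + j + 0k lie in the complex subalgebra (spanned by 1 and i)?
No. The quaternion 3 + 5i + j has j-coefficient y = 1 and k-coefficient z = 0, not both zero, so it does not lie in the complex subalgebra spanned by 1 and i.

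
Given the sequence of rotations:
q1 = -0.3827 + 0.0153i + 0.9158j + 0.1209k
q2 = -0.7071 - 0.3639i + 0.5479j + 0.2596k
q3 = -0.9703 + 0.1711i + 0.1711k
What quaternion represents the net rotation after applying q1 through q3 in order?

q2 · q1 = -0.257 - 0.0431i - 0.8093j - 0.5265k
q3 · q2 · q1 = 0.3468 + 0.1363i + 0.868j + 0.3284k
0.3468 + 0.1363i + 0.868j + 0.3284k


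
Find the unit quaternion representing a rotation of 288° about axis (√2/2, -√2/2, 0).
-0.809 + 0.4156i - 0.4156j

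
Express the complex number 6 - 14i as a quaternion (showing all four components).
6 - 14i + 0j + 0k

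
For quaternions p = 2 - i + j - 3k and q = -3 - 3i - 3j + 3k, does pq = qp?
No: pq = 3 - 9i + 3j + 21k ≠ 3 + 3i - 21j + 9k = qp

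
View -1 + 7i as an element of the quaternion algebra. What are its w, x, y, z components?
-1 + 7i + 0j + 0k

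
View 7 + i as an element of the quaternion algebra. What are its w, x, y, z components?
7 + i + 0j + 0k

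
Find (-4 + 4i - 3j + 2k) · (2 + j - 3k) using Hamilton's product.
1 + 15i + 2j + 20k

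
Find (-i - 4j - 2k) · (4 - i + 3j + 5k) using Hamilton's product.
21 - 18i - 9j - 15k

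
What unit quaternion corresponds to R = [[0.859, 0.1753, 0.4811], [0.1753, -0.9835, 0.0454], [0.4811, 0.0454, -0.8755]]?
0.9641i + 0.0909j + 0.2495k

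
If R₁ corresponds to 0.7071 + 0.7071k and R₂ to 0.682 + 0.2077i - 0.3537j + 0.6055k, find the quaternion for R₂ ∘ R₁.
0.0541 - 0.1032i - 0.397j + 0.9104k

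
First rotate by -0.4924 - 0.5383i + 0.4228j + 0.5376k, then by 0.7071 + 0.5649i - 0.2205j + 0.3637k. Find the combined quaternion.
-0.1464 - 0.9311i - 0.0919j + 0.3212k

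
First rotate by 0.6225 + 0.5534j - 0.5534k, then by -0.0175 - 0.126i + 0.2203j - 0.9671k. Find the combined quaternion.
-0.668 + 0.3348i + 0.0577j - 0.6621k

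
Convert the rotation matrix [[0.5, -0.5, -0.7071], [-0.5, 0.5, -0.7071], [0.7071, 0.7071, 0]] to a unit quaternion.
0.7071 + 0.5i - 0.5j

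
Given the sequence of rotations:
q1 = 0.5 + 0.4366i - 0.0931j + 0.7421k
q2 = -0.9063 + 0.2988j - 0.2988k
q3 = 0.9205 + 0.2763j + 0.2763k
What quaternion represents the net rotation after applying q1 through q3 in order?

q2 · q1 = -0.2036 - 0.2018i + 0.1033j - 0.9524k
q3 · q2 · q1 = 0.0472 - 0.4774i - 0.0169j - 0.8772k
0.0472 - 0.4774i - 0.0169j - 0.8772k


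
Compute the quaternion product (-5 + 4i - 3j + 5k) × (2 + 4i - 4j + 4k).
-58 - 4i + 18j - 14k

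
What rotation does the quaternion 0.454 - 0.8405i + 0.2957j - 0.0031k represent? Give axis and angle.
axis = (-0.9433, 0.3319, -0.0035), θ = 126°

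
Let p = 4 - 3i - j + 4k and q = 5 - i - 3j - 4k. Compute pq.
30 - 3i - 33j + 12k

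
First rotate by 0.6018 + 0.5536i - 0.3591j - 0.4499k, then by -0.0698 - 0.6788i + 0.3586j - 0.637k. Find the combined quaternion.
0.176 - 0.8372i - 0.4172j - 0.3067k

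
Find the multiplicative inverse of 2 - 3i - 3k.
0.0909 + 0.1364i + 0.1364k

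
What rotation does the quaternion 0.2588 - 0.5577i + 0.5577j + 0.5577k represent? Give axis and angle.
axis = (-√3/3, √3/3, √3/3), θ = 5π/6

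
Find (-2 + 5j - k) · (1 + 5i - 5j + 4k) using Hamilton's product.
27 + 5i + 10j - 34k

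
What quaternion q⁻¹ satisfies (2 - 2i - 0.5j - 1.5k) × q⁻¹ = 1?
0.1905 + 0.1905i + 0.0476j + 0.1429k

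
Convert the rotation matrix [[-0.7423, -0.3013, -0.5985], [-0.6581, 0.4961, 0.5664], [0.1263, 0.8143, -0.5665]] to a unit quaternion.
-0.2164 - 0.2864i + 0.8374j + 0.4122k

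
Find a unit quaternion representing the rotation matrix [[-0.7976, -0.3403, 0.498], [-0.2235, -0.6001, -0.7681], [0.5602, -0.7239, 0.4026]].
0.0349 + 0.3162i - 0.4458j + 0.8367k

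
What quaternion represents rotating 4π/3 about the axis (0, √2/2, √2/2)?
-0.5 + 0.6124j + 0.6124k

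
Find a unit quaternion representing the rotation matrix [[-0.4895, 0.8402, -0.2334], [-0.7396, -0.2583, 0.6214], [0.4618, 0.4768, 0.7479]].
0.5 - 0.0723i - 0.3476j - 0.7899k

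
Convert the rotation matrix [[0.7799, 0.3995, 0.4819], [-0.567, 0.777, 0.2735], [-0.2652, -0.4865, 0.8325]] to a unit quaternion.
0.9205 - 0.2064i + 0.2029j - 0.2625k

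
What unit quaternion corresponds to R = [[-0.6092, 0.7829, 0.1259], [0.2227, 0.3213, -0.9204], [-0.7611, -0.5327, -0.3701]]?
0.2924 + 0.3315i + 0.7584j - 0.479k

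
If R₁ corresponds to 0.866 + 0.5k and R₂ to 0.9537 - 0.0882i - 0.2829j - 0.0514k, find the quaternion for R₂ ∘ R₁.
0.8516 - 0.2178i - 0.2009j + 0.4323k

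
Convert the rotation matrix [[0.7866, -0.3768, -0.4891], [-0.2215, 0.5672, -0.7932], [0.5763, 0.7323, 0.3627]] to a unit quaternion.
0.8241 + 0.4628i - 0.3232j + 0.0471k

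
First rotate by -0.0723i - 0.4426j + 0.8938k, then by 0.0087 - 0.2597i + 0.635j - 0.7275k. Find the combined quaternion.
0.9125 + 0.2449i + 0.2809j + 0.1686k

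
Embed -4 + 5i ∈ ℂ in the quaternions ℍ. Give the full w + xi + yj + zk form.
-4 + 5i + 0j + 0k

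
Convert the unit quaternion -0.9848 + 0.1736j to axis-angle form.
axis = (0, 1, 0), θ = 340°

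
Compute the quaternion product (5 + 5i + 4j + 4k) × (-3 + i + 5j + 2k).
-48 - 22i + 7j + 19k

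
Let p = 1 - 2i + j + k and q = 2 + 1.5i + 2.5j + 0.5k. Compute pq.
2 - 4.5i + 7j - 4k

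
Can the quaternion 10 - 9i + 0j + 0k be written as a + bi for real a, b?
Yes. The quaternion 10 - 9i has j- and k-coefficients y = z = 0, so it lies in the complex subalgebra spanned by 1 and i.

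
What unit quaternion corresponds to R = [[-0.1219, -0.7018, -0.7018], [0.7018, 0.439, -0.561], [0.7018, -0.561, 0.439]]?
0.6626 - 0.5296j + 0.5296k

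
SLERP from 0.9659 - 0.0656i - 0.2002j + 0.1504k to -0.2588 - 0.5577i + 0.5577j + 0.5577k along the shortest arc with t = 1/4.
0.9219 + 0.1305i - 0.3603j - 0.0572k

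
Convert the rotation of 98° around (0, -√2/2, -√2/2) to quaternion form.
0.6561 - 0.5337j - 0.5337k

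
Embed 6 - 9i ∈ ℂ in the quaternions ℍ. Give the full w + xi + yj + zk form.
6 - 9i + 0j + 0k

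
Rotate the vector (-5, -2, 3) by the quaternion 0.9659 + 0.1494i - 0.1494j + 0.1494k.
(-4.619, -4.041, 0.578)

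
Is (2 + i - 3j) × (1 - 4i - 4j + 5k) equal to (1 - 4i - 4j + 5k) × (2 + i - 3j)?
No: pq = -6 - 22i - 16j - 6k ≠ -6 + 8i - 6j + 26k = qp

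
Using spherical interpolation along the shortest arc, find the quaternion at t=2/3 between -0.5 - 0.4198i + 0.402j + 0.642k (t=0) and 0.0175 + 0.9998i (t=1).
-0.2164 - 0.9265i + 0.1634j + 0.2609k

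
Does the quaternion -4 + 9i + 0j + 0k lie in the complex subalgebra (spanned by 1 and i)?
Yes. The quaternion -4 + 9i has j- and k-coefficients y = z = 0, so it lies in the complex subalgebra spanned by 1 and i.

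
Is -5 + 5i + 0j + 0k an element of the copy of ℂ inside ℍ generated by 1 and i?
Yes. The quaternion -5 + 5i has j- and k-coefficients y = z = 0, so it lies in the complex subalgebra spanned by 1 and i.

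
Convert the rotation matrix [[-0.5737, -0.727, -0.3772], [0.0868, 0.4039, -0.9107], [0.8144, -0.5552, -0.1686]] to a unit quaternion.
-0.4067 - 0.2185i + 0.7325j - 0.5003k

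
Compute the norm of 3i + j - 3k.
√19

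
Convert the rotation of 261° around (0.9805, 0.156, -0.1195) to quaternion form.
-0.6494 + 0.7456i + 0.1186j - 0.0909k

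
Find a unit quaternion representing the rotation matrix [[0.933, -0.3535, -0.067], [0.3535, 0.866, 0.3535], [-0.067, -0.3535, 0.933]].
0.9659 - 0.183i + 0.183k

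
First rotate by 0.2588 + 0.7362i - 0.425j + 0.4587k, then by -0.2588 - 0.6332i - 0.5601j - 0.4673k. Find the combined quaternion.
0.3755 - 0.8099i - 0.0885j + 0.4418k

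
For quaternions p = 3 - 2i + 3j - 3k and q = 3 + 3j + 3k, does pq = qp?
No: pq = 9 + 12i + 24j - 6k ≠ 9 - 24i + 12j + 6k = qp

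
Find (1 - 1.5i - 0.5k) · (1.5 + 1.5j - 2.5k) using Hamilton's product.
0.25 - 1.5i - 2.25j - 5.5k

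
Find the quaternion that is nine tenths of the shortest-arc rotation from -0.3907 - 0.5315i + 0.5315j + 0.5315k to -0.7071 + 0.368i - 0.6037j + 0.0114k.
0.6247 - 0.4257i + 0.6517j + 0.0618k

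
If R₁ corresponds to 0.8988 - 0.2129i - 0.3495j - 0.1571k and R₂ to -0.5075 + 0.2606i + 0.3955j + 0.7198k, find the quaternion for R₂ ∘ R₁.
-0.1494 + 0.5317i + 0.4205j + 0.7198k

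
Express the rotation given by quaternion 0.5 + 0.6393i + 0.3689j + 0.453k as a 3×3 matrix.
[[0.3174, 0.0187, 0.9481], [0.9247, -0.2278, -0.3051], [0.2103, 0.9735, -0.0896]]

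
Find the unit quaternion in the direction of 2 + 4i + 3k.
0.3714 + 0.7428i + 0.5571k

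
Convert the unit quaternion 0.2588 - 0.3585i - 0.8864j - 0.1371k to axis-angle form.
axis = (-0.3711, -0.9177, -0.1419), θ = 5π/6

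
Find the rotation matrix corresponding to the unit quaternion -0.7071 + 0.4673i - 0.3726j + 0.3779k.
[[0.4367, 0.1862, 0.8801], [-0.8827, 0.2776, 0.3792], [-0.1737, -0.9425, 0.2856]]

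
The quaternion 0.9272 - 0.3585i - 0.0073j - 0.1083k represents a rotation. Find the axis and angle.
axis = (-0.9571, -0.0195, -0.2891), θ = 44°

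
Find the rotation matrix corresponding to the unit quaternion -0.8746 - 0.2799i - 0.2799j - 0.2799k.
[[0.6866, -0.3329, 0.6463], [0.6463, 0.6866, -0.3329], [-0.3329, 0.6463, 0.6866]]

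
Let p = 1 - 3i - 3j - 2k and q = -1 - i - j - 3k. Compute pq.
-13 + 9i - 5j - k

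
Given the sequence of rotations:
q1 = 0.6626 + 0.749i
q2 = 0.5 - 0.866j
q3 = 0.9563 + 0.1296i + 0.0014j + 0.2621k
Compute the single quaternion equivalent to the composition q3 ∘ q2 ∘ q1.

q2 · q1 = 0.3313 + 0.3745i - 0.5738j + 0.6486k
q3 · q2 · q1 = 0.0991 + 0.5524i - 0.5342j + 0.6322k
0.0991 + 0.5524i - 0.5342j + 0.6322k


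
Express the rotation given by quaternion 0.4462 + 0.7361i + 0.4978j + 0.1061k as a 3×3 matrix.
[[0.4819, 0.6382, 0.6004], [0.8275, -0.1062, -0.5513], [-0.288, 0.7625, -0.5793]]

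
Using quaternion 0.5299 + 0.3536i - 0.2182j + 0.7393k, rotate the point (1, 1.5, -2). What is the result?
(-2.178, 1.509, -0.477)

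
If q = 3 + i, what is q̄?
3 - i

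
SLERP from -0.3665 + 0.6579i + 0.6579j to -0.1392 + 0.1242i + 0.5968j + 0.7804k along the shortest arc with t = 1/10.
-0.3582 + 0.6281i + 0.6845j + 0.0932k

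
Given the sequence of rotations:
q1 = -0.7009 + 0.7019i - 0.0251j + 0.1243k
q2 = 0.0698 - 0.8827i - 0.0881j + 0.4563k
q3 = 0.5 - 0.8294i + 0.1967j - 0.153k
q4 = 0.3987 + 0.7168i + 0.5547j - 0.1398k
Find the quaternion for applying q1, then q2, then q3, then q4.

q2 · q1 = 0.5117 + 0.6682i + 0.49j - 0.2272k
q3 · q2 · q1 = 0.6789 - 0.06i + 0.055j - 0.7297k
q4 · q3 · q2 · q1 = 0.1812 + 0.0656i + 0.93j - 0.3131k
0.1812 + 0.0656i + 0.93j - 0.3131k


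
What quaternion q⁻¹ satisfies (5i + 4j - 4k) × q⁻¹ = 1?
-0.0877i - 0.0702j + 0.0702k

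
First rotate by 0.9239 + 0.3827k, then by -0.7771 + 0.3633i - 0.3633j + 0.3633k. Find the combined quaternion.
-0.857 + 0.1966i - 0.4747j + 0.0383k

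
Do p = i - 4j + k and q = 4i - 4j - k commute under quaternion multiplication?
No: pq = -19 + 8i + 5j + 12k ≠ -19 - 8i - 5j - 12k = qp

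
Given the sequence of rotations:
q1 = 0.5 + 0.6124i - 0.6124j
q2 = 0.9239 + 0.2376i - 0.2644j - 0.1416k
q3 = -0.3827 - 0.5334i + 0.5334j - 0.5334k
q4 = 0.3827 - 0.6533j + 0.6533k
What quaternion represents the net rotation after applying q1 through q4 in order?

q2 · q1 = 0.1545 + 0.5979i - 0.7847j - 0.0544k
q3 · q2 · q1 = 0.6493 - 0.7588i + 0.0348j + 0.038k
q4 · q3 · q2 · q1 = 0.2464 - 0.338i - 0.9066j - 0.057k
0.2464 - 0.338i - 0.9066j - 0.057k


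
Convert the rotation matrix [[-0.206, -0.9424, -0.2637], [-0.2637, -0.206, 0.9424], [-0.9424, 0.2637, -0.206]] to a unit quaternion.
0.309 - 0.5491i + 0.5491j + 0.5491k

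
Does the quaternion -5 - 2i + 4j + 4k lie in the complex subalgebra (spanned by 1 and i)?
No. The quaternion -5 - 2i + 4j + 4k has j-coefficient y = 4 and k-coefficient z = 4, not both zero, so it does not lie in the complex subalgebra spanned by 1 and i.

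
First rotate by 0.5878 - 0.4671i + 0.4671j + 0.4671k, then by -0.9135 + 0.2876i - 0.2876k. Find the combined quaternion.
-0.2683 + 0.7301i - 0.4267j - 0.4614k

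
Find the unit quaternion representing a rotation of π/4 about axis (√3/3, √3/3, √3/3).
0.9239 + 0.2209i + 0.2209j + 0.2209k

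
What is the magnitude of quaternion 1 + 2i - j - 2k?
√10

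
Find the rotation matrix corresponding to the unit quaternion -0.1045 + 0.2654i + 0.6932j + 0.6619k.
[[-0.8373, 0.5063, 0.2065], [0.2296, -0.0171, 0.9731], [0.4962, 0.8622, -0.1019]]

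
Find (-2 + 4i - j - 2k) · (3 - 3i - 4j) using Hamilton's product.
2 + 10i + 11j - 25k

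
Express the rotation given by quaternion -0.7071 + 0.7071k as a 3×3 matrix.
[[0, 1, 0], [-1, 0, 0], [0, 0, 1]]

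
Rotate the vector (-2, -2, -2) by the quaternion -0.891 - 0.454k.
(0.443, -2.794, -2)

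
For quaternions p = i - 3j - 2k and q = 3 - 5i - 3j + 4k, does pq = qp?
No: pq = 4 - 15i - 3j - 24k ≠ 4 + 21i - 15j + 12k = qp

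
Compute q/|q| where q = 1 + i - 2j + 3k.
0.2582 + 0.2582i - 0.5164j + 0.7746k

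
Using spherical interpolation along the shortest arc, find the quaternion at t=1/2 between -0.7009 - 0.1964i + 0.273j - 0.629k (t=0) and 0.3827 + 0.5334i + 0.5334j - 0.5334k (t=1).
-0.2137 + 0.2264i + 0.5417j - 0.7808k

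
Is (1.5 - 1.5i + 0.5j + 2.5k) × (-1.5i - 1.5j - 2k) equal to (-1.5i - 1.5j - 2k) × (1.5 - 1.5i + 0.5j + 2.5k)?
No: pq = 3.5 + 0.5i - 9j ≠ 3.5 - 5i + 4.5j - 6k = qp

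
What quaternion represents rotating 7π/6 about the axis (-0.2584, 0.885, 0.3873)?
-0.2588 - 0.2496i + 0.8548j + 0.3741k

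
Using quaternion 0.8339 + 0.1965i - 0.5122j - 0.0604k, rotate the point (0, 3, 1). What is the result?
(-1.18, 2.481, 1.567)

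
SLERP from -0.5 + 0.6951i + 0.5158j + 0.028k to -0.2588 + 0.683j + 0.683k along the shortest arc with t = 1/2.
-0.438 + 0.4012i + 0.6919j + 0.4104k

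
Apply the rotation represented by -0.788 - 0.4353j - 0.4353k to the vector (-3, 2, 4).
(0.646, 0.7, 5.3)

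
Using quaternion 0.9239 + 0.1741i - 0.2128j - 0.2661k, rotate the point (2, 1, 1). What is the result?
(1.467, -0.542, 1.885)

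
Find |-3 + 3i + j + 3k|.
√28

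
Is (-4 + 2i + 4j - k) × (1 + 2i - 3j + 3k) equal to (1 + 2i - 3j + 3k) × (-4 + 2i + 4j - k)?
No: pq = 7 + 3i + 8j - 27k ≠ 7 - 15i + 24j + k = qp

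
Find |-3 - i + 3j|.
√19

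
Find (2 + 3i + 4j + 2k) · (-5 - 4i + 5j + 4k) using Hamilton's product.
-26 - 17i - 30j + 29k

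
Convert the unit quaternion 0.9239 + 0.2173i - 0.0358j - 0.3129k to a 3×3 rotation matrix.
[[0.8016, 0.5626, -0.2021], [-0.5937, 0.7097, -0.3791], [-0.0698, 0.4239, 0.903]]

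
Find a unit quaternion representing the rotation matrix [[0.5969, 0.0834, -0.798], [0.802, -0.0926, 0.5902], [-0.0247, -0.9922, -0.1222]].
0.5878 - 0.673i - 0.3289j + 0.3056k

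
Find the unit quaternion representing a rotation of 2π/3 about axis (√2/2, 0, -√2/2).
0.5 + 0.6124i - 0.6124k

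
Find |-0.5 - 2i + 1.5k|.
2.55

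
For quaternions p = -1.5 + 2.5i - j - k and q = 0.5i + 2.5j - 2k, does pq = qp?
No: pq = -0.75 + 3.75i + 0.75j + 9.75k ≠ -0.75 - 5.25i - 8.25j - 3.75k = qp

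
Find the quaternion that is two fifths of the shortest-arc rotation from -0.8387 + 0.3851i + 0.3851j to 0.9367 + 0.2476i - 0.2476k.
-0.9524 + 0.1395i + 0.2483j + 0.1088k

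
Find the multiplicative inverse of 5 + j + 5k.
0.098 - 0.0196j - 0.098k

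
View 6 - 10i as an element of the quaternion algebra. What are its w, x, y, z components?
6 - 10i + 0j + 0k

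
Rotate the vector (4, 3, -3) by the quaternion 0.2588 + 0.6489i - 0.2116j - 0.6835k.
(3.132, -4.703, -1.44)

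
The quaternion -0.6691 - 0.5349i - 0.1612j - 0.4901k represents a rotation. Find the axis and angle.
axis = (-0.7198, -0.2169, -0.6595), θ = 264°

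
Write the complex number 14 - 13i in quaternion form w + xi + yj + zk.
14 - 13i + 0j + 0k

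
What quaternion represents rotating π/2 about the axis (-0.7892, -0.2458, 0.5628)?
0.7071 - 0.558i - 0.1738j + 0.398k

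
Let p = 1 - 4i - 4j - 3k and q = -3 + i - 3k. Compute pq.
-8 + 25i - 3j + 10k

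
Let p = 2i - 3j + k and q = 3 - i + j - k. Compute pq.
6 + 8i - 8j + 2k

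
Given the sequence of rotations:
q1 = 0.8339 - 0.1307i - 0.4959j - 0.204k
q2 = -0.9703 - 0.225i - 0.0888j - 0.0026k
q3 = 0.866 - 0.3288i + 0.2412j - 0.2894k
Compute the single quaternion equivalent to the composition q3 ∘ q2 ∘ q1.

q2 · q1 = -0.8831 - 0.044i + 0.3616j + 0.2957k
q3 · q2 · q1 = -0.7809 + 0.4282i + 0.2101j + 0.4034k
-0.7809 + 0.4282i + 0.2101j + 0.4034k


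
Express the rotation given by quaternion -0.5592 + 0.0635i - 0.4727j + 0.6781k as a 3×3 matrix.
[[-0.3665, 0.6984, 0.6148], [-0.8184, 0.0723, -0.5701], [-0.4425, -0.7121, 0.545]]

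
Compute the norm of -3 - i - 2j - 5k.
√39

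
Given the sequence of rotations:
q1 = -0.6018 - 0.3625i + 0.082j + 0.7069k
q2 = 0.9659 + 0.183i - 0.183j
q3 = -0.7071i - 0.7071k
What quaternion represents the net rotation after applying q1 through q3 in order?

q2 · q1 = -0.4999 - 0.5896i + 0.06j + 0.6315k
q3 · q2 · q1 = 0.0296 + 0.3959i + 0.8634j + 0.3111k
0.0296 + 0.3959i + 0.8634j + 0.3111k


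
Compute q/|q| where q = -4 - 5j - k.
-0.6172 - 0.7715j - 0.1543k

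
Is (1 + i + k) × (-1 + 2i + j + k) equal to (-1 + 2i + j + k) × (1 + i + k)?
No: pq = -4 + 2j + k ≠ -4 + 2i - k = qp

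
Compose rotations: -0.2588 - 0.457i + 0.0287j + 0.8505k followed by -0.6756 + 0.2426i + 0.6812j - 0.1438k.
0.3885 + 0.8295i - 0.3363j - 0.2191k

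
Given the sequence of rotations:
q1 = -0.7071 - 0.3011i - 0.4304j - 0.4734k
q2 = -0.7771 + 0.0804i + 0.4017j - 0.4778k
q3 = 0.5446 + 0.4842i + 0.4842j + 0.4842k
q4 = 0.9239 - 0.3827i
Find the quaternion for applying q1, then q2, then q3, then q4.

q2 · q1 = 0.5204 - 0.2187i + 0.2323j + 0.7921k
q3 · q2 · q1 = -0.1067 + 0.4039i - 0.1109j + 0.9017k
q4 · q3 · q2 · q1 = 0.056 + 0.414i + 0.2426j + 0.8755k
0.056 + 0.414i + 0.2426j + 0.8755k


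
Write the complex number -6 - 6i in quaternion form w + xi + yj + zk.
-6 - 6i + 0j + 0k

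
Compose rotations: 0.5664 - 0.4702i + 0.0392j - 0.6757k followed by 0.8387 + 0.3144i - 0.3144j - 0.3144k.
0.4228 + 0.0085i + 0.2151j - 0.8803k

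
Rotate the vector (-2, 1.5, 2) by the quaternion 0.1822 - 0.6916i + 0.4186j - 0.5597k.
(1.245, 0.258, -2.938)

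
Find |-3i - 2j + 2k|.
√17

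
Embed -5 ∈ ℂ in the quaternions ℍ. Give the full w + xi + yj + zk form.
-5 + 0i + 0j + 0k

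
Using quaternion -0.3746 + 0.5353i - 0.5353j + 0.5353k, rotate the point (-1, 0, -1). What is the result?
(-0.828, 1.146, -0.026)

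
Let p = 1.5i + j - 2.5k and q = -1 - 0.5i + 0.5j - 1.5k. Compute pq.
-3.5 - 1.75i + 2.5j + 3.75k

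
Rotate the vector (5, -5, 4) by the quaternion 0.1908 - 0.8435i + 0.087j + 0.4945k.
(0.952, 6.402, -4.91)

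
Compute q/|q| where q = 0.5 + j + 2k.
0.2182 + 0.4364j + 0.8729k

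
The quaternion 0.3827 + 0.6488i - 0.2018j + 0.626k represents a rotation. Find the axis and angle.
axis = (0.7023, -0.2184, 0.6776), θ = 3π/4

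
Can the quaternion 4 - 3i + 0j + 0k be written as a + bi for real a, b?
Yes. The quaternion 4 - 3i has j- and k-coefficients y = z = 0, so it lies in the complex subalgebra spanned by 1 and i.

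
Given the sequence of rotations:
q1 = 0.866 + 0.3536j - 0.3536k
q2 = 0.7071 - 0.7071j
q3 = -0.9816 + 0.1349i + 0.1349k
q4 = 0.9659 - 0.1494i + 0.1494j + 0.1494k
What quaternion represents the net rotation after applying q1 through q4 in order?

q2 · q1 = 0.8624 + 0.25i - 0.3623j - 0.25k
q3 · q2 · q1 = -0.8465 - 0.0802i + 0.4231j + 0.3129k
q4 · q3 · q2 · q1 = -0.9396 + 0.0325i + 0.317j + 0.1245k
-0.9396 + 0.0325i + 0.317j + 0.1245k


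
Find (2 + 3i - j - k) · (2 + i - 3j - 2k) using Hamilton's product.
-4 + 7i - 3j - 14k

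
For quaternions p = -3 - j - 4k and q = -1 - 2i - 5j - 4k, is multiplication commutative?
No: pq = -18 - 10i + 24j + 14k ≠ -18 + 22i + 8j + 18k = qp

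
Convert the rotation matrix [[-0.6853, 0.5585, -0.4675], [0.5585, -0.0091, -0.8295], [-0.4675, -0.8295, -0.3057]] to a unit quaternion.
0.3967i + 0.7039j - 0.5892k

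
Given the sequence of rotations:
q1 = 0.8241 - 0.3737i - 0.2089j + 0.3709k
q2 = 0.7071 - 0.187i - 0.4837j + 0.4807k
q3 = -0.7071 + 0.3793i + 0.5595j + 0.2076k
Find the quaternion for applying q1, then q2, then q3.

q2 · q1 = 0.2335 - 0.4973i - 0.6566j + 0.5167k
q3 · q2 · q1 = 0.2836 + 0.8656i + 0.2957j - 0.2877k
0.2836 + 0.8656i + 0.2957j - 0.2877k


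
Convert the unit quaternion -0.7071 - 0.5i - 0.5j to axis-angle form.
axis = (-√2/2, -√2/2, 0), θ = 3π/2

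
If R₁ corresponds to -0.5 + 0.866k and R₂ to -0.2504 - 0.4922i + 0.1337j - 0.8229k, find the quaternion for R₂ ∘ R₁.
0.8378 + 0.3619i + 0.3594j + 0.1946k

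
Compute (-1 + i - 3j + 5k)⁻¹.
-0.0278 - 0.0278i + 0.0833j - 0.1389k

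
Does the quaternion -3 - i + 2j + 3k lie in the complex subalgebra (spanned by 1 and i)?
No. The quaternion -3 - i + 2j + 3k has j-coefficient y = 2 and k-coefficient z = 3, not both zero, so it does not lie in the complex subalgebra spanned by 1 and i.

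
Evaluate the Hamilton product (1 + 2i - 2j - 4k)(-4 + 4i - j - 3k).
-26 - 2i - 3j + 19k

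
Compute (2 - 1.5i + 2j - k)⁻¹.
0.1778 + 0.1333i - 0.1778j + 0.0889k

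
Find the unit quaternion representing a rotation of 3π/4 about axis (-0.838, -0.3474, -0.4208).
0.3827 - 0.7742i - 0.321j - 0.3888k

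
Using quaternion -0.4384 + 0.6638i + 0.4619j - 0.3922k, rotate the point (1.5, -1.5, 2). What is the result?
(-1.857, 2.158, 0.627)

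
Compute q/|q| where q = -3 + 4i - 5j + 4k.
-0.3693 + 0.4924i - 0.6155j + 0.4924k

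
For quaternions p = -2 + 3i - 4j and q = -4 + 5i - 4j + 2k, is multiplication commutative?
No: pq = -23 - 30i + 18j + 4k ≠ -23 - 14i + 30j - 12k = qp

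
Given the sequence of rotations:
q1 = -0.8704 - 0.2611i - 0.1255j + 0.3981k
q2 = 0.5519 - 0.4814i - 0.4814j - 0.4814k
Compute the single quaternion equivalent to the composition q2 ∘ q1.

q2 · q1 = -0.4748 + 0.0228i + 0.6671j + 0.5734k
-0.4748 + 0.0228i + 0.6671j + 0.5734k


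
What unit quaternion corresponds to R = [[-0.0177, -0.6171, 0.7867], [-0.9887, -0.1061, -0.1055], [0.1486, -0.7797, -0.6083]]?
-0.2588 + 0.6513i - 0.6164j + 0.359k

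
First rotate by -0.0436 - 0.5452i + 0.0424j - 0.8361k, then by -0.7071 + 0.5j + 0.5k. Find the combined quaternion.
0.4277 - 0.0537i - 0.3244j + 0.842k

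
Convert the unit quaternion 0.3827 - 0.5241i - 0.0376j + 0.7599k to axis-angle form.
axis = (-0.5673, -0.0407, 0.8225), θ = 3π/4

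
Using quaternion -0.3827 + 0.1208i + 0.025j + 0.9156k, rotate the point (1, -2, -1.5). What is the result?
(-2.395, 0.51, -1.121)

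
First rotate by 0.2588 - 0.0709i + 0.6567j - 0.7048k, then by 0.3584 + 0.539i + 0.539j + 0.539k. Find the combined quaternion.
0.1569 - 0.6198i + 0.7165j + 0.2791k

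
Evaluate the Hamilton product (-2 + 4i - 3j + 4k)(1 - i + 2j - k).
12 + i - 7j + 11k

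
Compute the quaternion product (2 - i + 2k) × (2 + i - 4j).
5 + 8i - 6j + 8k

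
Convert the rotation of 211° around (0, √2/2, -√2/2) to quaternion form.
-0.2672 + 0.6814j - 0.6814k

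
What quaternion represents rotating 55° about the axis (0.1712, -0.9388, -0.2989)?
0.887 + 0.0791i - 0.4335j - 0.138k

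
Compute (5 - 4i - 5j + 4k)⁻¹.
0.061 + 0.0488i + 0.061j - 0.0488k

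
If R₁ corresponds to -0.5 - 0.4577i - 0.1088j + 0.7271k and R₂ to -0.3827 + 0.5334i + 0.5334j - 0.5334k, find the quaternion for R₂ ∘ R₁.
0.8814 + 0.2383i - 0.3688j + 0.1745k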